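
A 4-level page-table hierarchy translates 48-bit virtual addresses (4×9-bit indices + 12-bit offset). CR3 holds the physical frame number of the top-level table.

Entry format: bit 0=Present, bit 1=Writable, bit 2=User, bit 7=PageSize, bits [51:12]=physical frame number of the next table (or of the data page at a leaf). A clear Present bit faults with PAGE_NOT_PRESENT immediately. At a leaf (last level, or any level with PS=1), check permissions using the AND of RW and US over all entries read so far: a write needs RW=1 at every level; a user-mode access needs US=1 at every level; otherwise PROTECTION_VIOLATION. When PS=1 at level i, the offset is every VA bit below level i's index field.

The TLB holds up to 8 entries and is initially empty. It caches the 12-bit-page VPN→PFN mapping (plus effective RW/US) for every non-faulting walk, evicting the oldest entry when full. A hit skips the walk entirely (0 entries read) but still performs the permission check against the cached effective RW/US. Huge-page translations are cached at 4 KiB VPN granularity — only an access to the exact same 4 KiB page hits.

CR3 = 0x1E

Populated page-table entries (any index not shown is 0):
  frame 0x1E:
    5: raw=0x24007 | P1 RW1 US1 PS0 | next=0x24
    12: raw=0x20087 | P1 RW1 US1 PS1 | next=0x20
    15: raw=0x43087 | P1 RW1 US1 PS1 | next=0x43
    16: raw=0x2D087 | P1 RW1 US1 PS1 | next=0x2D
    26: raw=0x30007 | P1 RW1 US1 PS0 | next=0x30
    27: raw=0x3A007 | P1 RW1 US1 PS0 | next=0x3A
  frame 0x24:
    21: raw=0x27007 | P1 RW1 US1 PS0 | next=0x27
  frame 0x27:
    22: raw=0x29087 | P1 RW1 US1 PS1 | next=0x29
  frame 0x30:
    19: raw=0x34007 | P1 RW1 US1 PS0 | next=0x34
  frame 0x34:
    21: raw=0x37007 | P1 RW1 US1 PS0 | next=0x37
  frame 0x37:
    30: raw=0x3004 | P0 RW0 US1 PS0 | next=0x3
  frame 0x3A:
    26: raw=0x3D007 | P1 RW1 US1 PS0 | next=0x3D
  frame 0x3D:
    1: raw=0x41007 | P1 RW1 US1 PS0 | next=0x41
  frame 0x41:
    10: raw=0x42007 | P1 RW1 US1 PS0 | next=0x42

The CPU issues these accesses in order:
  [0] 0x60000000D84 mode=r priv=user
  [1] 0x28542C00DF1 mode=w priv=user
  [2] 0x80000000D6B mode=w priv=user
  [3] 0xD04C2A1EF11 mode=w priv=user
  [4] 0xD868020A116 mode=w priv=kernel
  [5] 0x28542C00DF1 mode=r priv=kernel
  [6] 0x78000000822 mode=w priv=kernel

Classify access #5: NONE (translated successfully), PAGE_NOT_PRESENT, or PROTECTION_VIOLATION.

Per-access translation:
#0 VA=0x60000000D84 (r,user):
  lvl0: tbl 0x1E, slot 12 ⇒ 0x20087 (P1/RW1/US1/PS1)
  ✓ 0x20D84 (huge @L0)  — 1 lookups
#1 VA=0x28542C00DF1 (w,user):
  lvl0: tbl 0x1E, slot 5 ⇒ 0x24007 (P1/RW1/US1/PS0)
  lvl1: tbl 0x24, slot 21 ⇒ 0x27007 (P1/RW1/US1/PS0)
  lvl2: tbl 0x27, slot 22 ⇒ 0x29087 (P1/RW1/US1/PS1)
  ✓ 0x29DF1 (huge @L2)  — 3 lookups
#2 VA=0x80000000D6B (w,user):
  lvl0: tbl 0x1E, slot 16 ⇒ 0x2D087 (P1/RW1/US1/PS1)
  ✓ 0x2DD6B (huge @L0)  — 1 lookups
#3 VA=0xD04C2A1EF11 (w,user):
  lvl0: tbl 0x1E, slot 26 ⇒ 0x30007 (P1/RW1/US1/PS0)
  lvl1: tbl 0x30, slot 19 ⇒ 0x34007 (P1/RW1/US1/PS0)
  lvl2: tbl 0x34, slot 21 ⇒ 0x37007 (P1/RW1/US1/PS0)
  lvl3: tbl 0x37, slot 30 ⇒ 0x3004 (P0/RW0/US1/PS0)
  → PAGE_NOT_PRESENT  (4 entries read)
#4 VA=0xD868020A116 (w,kernel):
  lvl0: tbl 0x1E, slot 27 ⇒ 0x3A007 (P1/RW1/US1/PS0)
  lvl1: tbl 0x3A, slot 26 ⇒ 0x3D007 (P1/RW1/US1/PS0)
  lvl2: tbl 0x3D, slot 1 ⇒ 0x41007 (P1/RW1/US1/PS0)
  lvl3: tbl 0x41, slot 10 ⇒ 0x42007 (P1/RW1/US1/PS0)
  ✓ 0x42116  — 4 lookups
#5 VA=0x28542C00DF1 (r,kernel):
  TLB hit vpn=0x28542C00 → PA=0x29DF1
#6 VA=0x78000000822 (w,kernel):
  lvl0: tbl 0x1E, slot 15 ⇒ 0x43087 (P1/RW1/US1/PS1)
  ✓ 0x43822 (huge @L0)  — 1 lookups

Access #5 fault: NONE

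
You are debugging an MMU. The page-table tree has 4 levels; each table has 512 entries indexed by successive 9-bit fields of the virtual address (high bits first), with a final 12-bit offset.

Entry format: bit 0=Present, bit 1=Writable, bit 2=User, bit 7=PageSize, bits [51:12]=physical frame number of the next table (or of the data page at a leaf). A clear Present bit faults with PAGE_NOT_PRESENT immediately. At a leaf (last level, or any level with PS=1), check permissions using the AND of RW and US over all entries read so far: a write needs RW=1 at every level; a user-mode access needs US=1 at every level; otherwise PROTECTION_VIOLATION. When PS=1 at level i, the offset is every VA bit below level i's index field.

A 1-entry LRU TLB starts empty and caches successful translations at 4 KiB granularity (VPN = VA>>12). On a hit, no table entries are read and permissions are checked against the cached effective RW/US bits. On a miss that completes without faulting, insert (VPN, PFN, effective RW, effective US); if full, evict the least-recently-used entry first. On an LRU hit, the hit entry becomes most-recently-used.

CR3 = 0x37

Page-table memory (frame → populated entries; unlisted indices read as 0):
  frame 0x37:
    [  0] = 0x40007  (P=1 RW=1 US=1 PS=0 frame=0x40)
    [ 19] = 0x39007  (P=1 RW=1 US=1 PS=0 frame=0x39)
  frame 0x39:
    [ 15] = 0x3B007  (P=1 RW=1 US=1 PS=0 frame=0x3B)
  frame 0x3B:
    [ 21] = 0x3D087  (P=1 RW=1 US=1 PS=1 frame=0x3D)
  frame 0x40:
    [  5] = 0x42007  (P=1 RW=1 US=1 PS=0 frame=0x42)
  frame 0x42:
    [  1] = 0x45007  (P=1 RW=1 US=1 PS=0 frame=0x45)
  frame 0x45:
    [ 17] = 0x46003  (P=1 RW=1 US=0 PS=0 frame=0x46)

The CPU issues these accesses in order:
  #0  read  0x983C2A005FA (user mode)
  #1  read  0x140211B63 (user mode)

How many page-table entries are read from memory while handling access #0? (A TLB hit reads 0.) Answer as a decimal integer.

Walk each access:
#0 VA=0x983C2A005FA (r,user):
  L0: frame=0x37 idx=19 entry=0x39007 [P=1 RW=1 US=1 PS=0]
  L1: frame=0x39 idx=15 entry=0x3B007 [P=1 RW=1 US=1 PS=0]
  L2: frame=0x3B idx=21 entry=0x3D087 [P=1 RW=1 US=1 PS=1]
  → PA=0x3D5FA (huge @L2)  (3 entries read)
#1 VA=0x140211B63 (r,user):
  L0: frame=0x37 idx=0 entry=0x40007 [P=1 RW=1 US=1 PS=0]
  L1: frame=0x40 idx=5 entry=0x42007 [P=1 RW=1 US=1 PS=0]
  L2: frame=0x42 idx=1 entry=0x45007 [P=1 RW=1 US=1 PS=0]
  L3: frame=0x45 idx=17 entry=0x46003 [P=1 RW=1 US=0 PS=0]
  ✗ PROTECTION_VIOLATION  [4 reads]

Entries read for #0: 3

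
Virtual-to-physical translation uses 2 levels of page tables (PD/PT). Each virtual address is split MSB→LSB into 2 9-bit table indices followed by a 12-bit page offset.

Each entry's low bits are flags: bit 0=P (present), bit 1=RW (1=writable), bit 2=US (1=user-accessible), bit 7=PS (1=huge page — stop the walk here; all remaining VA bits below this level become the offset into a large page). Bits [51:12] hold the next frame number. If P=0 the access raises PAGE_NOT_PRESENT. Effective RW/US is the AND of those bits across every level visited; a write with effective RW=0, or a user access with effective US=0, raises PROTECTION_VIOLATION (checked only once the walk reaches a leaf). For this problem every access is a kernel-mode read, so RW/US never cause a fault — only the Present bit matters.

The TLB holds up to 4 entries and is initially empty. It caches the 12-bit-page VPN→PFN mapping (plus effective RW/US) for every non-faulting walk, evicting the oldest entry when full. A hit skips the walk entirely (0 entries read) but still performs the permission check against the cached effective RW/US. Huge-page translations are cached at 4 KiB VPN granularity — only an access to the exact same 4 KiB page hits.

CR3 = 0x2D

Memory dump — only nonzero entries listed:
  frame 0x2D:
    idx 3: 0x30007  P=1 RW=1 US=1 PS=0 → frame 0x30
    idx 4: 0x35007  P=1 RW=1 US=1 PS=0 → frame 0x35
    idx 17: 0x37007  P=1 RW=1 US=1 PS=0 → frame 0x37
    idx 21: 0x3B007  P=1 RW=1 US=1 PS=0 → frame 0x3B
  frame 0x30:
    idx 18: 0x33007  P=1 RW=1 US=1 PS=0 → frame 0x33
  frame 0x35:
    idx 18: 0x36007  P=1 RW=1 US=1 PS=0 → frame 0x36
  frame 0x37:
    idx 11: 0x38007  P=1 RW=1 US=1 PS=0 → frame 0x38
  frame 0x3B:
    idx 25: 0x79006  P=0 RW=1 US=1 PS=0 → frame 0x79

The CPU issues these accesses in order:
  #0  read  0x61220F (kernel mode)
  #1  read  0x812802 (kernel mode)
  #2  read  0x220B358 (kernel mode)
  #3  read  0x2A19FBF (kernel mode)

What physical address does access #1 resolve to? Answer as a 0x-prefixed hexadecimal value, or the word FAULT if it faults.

Per-access translation:
#0 VA=0x61220F (r,kernel):
  L0 @0x2D[3] → 0x30007  P=1,RW=1,US=1,PS=0
  L1 @0x30[18] → 0x33007  P=1,RW=1,US=1,PS=0
  → PA=0x3320F  (2 entries read)
#1 VA=0x812802 (r,kernel):
  L0 @0x2D[4] → 0x35007  P=1,RW=1,US=1,PS=0
  L1 @0x35[18] → 0x36007  P=1,RW=1,US=1,PS=0
  → PA=0x36802  (2 entries read)
#2 VA=0x220B358 (r,kernel):
  L0 @0x2D[17] → 0x37007  P=1,RW=1,US=1,PS=0
  L1 @0x37[11] → 0x38007  P=1,RW=1,US=1,PS=0
  → PA=0x38358  (2 entries read)
#3 VA=0x2A19FBF (r,kernel):
  L0 @0x2D[21] → 0x3B007  P=1,RW=1,US=1,PS=0
  L1 @0x3B[25] → 0x79006  P=0,RW=1,US=1,PS=0
  ⇒ fault: PAGE_NOT_PRESENT  — 2 lookups

Access #1 PA: 0x36802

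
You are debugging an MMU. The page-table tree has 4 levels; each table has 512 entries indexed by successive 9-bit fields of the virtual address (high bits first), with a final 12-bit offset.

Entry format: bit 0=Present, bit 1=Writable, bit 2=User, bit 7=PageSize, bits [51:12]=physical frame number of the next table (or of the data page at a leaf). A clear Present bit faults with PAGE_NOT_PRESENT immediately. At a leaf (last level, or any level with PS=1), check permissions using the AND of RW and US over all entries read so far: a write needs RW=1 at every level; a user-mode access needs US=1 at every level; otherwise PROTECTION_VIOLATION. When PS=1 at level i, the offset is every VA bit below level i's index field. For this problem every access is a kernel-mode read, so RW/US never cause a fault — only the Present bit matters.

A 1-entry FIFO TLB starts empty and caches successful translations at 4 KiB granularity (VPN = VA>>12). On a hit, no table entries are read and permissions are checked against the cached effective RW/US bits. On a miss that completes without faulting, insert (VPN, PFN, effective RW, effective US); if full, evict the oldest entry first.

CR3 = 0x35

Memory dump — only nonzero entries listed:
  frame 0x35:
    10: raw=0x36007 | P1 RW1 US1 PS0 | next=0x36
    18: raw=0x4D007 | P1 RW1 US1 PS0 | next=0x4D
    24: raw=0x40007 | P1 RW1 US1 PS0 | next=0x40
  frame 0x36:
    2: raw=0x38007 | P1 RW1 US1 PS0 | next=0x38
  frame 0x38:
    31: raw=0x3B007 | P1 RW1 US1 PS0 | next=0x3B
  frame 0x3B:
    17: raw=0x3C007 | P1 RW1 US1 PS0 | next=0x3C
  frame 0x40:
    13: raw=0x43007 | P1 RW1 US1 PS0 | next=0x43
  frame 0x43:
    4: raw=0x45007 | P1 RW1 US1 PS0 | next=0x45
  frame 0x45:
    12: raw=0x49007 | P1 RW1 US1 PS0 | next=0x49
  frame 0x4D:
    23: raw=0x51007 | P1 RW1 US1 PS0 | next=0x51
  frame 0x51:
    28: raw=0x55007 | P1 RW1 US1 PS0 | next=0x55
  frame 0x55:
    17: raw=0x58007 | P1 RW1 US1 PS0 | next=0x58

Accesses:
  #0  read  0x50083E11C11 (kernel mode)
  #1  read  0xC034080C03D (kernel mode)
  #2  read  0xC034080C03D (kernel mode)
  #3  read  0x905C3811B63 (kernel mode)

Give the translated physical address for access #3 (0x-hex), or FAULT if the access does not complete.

Trace:
#0 VA=0x50083E11C11 (r,kernel):
  L0: frame=0x35 idx=10 entry=0x36007 [P=1 RW=1 US=1 PS=0]
  L1: frame=0x36 idx=2 entry=0x38007 [P=1 RW=1 US=1 PS=0]
  L2: frame=0x38 idx=31 entry=0x3B007 [P=1 RW=1 US=1 PS=0]
  L3: frame=0x3B idx=17 entry=0x3C007 [P=1 RW=1 US=1 PS=0]
  ✓ 0x3CC11  — 4 lookups
#1 VA=0xC034080C03D (r,kernel):
  L0: frame=0x35 idx=24 entry=0x40007 [P=1 RW=1 US=1 PS=0]
  L1: frame=0x40 idx=13 entry=0x43007 [P=1 RW=1 US=1 PS=0]
  L2: frame=0x43 idx=4 entry=0x45007 [P=1 RW=1 US=1 PS=0]
  L3: frame=0x45 idx=12 entry=0x49007 [P=1 RW=1 US=1 PS=0]
  ✓ 0x4903D  — 4 lookups
#2 VA=0xC034080C03D (r,kernel):
  TLB hit vpn=0xC034080C → PA=0x4903D
#3 VA=0x905C3811B63 (r,kernel):
  L0: frame=0x35 idx=18 entry=0x4D007 [P=1 RW=1 US=1 PS=0]
  L1: frame=0x4D idx=23 entry=0x51007 [P=1 RW=1 US=1 PS=0]
  L2: frame=0x51 idx=28 entry=0x55007 [P=1 RW=1 US=1 PS=0]
  L3: frame=0x55 idx=17 entry=0x58007 [P=1 RW=1 US=1 PS=0]
  ✓ 0x58B63  — 4 lookups

Access #3 PA: 0x58B63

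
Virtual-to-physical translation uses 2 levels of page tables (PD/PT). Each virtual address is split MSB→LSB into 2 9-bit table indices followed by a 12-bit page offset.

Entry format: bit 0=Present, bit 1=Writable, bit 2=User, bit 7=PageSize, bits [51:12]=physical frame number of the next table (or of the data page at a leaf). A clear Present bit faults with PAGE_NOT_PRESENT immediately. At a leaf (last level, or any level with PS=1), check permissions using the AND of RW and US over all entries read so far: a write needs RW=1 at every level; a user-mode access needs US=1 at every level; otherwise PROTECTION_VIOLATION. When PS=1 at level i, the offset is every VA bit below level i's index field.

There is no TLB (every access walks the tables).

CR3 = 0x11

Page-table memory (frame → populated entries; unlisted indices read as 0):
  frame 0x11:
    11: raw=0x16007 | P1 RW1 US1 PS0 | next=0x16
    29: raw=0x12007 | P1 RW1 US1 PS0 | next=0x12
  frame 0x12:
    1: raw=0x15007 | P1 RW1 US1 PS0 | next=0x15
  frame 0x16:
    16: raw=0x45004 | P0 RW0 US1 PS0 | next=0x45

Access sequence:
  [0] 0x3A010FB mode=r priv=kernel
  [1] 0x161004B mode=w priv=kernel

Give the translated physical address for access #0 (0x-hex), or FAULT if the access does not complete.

Walk each access:
#0 VA=0x3A010FB (r,kernel):
  lvl0: tbl 0x11, slot 29 ⇒ 0x12007 (P1/RW1/US1/PS0)
  lvl1: tbl 0x12, slot 1 ⇒ 0x15007 (P1/RW1/US1/PS0)
  ⇒ phys 0x150FB  [2 reads]
#1 VA=0x161004B (w,kernel):
  lvl0: tbl 0x11, slot 11 ⇒ 0x16007 (P1/RW1/US1/PS0)
  lvl1: tbl 0x16, slot 16 ⇒ 0x45004 (P0/RW0/US1/PS0)
  → PAGE_NOT_PRESENT  (2 entries read)

Access #0 PA: 0x150FB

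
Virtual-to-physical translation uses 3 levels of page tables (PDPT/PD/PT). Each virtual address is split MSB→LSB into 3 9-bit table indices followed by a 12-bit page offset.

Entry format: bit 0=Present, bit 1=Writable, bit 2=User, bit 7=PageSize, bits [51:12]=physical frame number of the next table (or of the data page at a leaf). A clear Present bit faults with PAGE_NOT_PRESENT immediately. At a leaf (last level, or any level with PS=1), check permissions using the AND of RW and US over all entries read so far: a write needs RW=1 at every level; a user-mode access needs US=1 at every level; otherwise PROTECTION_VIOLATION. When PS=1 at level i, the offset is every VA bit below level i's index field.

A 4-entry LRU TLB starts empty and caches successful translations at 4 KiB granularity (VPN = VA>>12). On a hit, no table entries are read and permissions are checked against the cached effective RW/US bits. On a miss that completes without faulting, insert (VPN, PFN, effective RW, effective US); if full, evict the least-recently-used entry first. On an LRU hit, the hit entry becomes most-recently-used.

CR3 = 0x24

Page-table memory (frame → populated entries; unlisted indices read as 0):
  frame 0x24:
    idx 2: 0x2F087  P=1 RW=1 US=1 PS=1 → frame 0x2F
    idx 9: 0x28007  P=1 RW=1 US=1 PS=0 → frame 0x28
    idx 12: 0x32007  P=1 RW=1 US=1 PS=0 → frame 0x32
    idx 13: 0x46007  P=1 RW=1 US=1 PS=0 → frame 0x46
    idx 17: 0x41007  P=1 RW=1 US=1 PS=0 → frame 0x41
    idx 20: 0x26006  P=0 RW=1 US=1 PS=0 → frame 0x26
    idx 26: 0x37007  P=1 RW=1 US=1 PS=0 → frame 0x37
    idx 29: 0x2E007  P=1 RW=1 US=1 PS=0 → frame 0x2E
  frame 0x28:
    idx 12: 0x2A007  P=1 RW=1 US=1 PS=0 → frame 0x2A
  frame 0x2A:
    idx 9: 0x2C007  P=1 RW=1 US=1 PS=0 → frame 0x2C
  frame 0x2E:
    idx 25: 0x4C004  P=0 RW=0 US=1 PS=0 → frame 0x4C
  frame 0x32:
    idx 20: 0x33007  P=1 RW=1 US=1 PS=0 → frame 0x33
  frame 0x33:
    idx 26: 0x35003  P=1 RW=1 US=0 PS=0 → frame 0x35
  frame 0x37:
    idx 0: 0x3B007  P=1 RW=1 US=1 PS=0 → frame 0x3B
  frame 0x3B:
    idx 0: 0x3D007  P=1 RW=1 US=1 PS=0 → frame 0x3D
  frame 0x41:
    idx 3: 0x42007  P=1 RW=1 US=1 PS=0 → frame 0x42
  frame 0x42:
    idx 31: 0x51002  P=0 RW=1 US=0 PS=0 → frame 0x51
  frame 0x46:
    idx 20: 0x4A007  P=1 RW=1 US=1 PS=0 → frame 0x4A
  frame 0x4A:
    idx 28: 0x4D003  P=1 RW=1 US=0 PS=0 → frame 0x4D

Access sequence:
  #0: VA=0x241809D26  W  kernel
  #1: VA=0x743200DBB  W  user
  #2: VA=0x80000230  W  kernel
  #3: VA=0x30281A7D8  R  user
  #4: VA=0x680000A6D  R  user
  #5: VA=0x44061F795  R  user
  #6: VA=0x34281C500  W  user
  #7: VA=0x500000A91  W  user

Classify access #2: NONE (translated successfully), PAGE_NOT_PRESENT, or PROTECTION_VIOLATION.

Walk each access:
#0 VA=0x241809D26 (w,kernel):
  lvl0: tbl 0x24, slot 9 ⇒ 0x28007 (P1/RW1/US1/PS0)
  lvl1: tbl 0x28, slot 12 ⇒ 0x2A007 (P1/RW1/US1/PS0)
  lvl2: tbl 0x2A, slot 9 ⇒ 0x2C007 (P1/RW1/US1/PS0)
  → PA=0x2CD26  (3 entries read)
#1 VA=0x743200DBB (w,user):
  lvl0: tbl 0x24, slot 29 ⇒ 0x2E007 (P1/RW1/US1/PS0)
  lvl1: tbl 0x2E, slot 25 ⇒ 0x4C004 (P0/RW0/US1/PS0)
  ⇒ fault: PAGE_NOT_PRESENT  — 2 lookups
#2 VA=0x80000230 (w,kernel):
  lvl0: tbl 0x24, slot 2 ⇒ 0x2F087 (P1/RW1/US1/PS1)
  → PA=0x2F230 (huge @L0)  (1 entries read)
#3 VA=0x30281A7D8 (r,user):
  lvl0: tbl 0x24, slot 12 ⇒ 0x32007 (P1/RW1/US1/PS0)
  lvl1: tbl 0x32, slot 20 ⇒ 0x33007 (P1/RW1/US1/PS0)
  lvl2: tbl 0x33, slot 26 ⇒ 0x35003 (P1/RW1/US0/PS0)
  ⇒ fault: PROTECTION_VIOLATION  — 3 lookups
#4 VA=0x680000A6D (r,user):
  lvl0: tbl 0x24, slot 26 ⇒ 0x37007 (P1/RW1/US1/PS0)
  lvl1: tbl 0x37, slot 0 ⇒ 0x3B007 (P1/RW1/US1/PS0)
  lvl2: tbl 0x3B, slot 0 ⇒ 0x3D007 (P1/RW1/US1/PS0)
  → PA=0x3DA6D  (3 entries read)
#5 VA=0x44061F795 (r,user):
  lvl0: tbl 0x24, slot 17 ⇒ 0x41007 (P1/RW1/US1/PS0)
  lvl1: tbl 0x41, slot 3 ⇒ 0x42007 (P1/RW1/US1/PS0)
  lvl2: tbl 0x42, slot 31 ⇒ 0x51002 (P0/RW1/US0/PS0)
  ⇒ fault: PAGE_NOT_PRESENT  — 3 lookups
#6 VA=0x34281C500 (w,user):
  lvl0: tbl 0x24, slot 13 ⇒ 0x46007 (P1/RW1/US1/PS0)
  lvl1: tbl 0x46, slot 20 ⇒ 0x4A007 (P1/RW1/US1/PS0)
  lvl2: tbl 0x4A, slot 28 ⇒ 0x4D003 (P1/RW1/US0/PS0)
  ⇒ fault: PROTECTION_VIOLATION  — 3 lookups
#7 VA=0x500000A91 (w,user):
  lvl0: tbl 0x24, slot 20 ⇒ 0x26006 (P0/RW1/US1/PS0)
  ⇒ fault: PAGE_NOT_PRESENT  — 1 lookups

Access #2 fault: NONE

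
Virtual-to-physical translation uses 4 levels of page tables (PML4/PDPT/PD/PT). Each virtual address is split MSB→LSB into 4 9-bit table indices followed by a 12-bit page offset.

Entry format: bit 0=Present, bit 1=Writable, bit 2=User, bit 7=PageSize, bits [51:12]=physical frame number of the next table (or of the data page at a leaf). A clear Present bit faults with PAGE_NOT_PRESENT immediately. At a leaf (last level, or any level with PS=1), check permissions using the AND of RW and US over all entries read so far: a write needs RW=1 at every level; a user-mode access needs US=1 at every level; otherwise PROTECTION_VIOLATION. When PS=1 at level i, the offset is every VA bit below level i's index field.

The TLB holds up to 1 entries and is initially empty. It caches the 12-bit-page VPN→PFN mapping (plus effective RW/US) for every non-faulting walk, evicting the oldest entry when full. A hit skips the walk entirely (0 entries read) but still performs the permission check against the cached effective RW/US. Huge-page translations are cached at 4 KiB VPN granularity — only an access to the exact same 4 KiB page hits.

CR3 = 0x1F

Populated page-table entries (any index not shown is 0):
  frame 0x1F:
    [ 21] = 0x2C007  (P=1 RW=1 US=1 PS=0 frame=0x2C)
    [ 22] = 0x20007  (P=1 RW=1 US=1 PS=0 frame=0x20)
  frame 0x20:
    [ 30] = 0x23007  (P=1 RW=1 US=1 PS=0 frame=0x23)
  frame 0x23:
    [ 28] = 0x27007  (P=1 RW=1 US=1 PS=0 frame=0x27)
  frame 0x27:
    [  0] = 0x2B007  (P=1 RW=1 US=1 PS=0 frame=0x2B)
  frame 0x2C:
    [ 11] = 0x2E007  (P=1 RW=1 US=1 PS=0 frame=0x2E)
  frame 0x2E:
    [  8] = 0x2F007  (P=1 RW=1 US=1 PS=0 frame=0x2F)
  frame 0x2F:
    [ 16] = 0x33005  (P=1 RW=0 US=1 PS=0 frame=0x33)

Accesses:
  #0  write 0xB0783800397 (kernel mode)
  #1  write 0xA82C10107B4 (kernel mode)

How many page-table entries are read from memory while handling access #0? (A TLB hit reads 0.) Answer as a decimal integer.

Per-access translation:
#0 VA=0xB0783800397 (w,kernel):
  L0 @0x1F[22] → 0x20007  P=1,RW=1,US=1,PS=0
  L1 @0x20[30] → 0x23007  P=1,RW=1,US=1,PS=0
  L2 @0x23[28] → 0x27007  P=1,RW=1,US=1,PS=0
  L3 @0x27[0] → 0x2B007  P=1,RW=1,US=1,PS=0
  ✓ 0x2B397  — 4 lookups
#1 VA=0xA82C10107B4 (w,kernel):
  L0 @0x1F[21] → 0x2C007  P=1,RW=1,US=1,PS=0
  L1 @0x2C[11] → 0x2E007  P=1,RW=1,US=1,PS=0
  L2 @0x2E[8] → 0x2F007  P=1,RW=1,US=1,PS=0
  L3 @0x2F[16] → 0x33005  P=1,RW=0,US=1,PS=0
  → PROTECTION_VIOLATION  (4 entries read)

Entries read for #0: 4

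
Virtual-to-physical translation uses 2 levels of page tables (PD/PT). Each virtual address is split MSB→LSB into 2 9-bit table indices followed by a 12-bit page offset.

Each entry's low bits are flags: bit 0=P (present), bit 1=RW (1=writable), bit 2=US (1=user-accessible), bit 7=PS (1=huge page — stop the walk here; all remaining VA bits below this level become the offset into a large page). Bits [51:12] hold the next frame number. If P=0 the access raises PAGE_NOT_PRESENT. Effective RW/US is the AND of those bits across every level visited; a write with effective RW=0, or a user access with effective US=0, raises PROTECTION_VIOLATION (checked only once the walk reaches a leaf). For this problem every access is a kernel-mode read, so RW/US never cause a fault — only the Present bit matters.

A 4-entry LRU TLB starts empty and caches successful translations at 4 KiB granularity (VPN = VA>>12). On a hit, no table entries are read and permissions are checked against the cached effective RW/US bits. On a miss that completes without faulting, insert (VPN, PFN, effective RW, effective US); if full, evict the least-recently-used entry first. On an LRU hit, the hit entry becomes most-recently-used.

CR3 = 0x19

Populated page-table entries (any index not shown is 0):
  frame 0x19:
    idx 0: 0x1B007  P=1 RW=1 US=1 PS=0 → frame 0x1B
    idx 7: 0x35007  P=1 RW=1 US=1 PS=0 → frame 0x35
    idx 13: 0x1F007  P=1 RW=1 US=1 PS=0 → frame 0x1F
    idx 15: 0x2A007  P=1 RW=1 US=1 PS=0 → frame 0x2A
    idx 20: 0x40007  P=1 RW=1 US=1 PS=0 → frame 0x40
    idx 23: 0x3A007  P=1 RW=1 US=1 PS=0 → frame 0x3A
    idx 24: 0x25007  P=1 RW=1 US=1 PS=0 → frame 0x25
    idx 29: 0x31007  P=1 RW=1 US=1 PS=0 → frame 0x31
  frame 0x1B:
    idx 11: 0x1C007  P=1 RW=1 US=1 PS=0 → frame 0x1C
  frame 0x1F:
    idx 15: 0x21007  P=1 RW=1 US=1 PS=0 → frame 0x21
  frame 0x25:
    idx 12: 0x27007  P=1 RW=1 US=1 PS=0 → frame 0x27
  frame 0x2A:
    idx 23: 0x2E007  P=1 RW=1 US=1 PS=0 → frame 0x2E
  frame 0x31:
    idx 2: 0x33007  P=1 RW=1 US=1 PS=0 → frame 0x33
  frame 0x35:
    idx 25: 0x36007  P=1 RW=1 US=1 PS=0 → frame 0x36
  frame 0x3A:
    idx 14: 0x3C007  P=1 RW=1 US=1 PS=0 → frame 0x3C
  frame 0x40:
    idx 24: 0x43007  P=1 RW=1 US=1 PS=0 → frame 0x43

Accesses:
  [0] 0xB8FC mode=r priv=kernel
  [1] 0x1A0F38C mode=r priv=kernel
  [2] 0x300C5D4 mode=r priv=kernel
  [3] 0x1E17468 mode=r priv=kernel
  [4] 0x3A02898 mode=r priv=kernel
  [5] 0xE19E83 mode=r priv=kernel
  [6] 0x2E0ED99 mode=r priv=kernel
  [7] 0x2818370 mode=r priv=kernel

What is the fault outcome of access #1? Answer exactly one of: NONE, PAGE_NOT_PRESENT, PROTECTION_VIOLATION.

Per-access translation:
#0 VA=0xB8FC (r,kernel):
  L0: frame=0x19 idx=0 entry=0x1B007 [P=1 RW=1 US=1 PS=0]
  L1: frame=0x1B idx=11 entry=0x1C007 [P=1 RW=1 US=1 PS=0]
  ⇒ phys 0x1C8FC  [2 reads]
#1 VA=0x1A0F38C (r,kernel):
  L0: frame=0x19 idx=13 entry=0x1F007 [P=1 RW=1 US=1 PS=0]
  L1: frame=0x1F idx=15 entry=0x21007 [P=1 RW=1 US=1 PS=0]
  ⇒ phys 0x2138C  [2 reads]
#2 VA=0x300C5D4 (r,kernel):
  L0: frame=0x19 idx=24 entry=0x25007 [P=1 RW=1 US=1 PS=0]
  L1: frame=0x25 idx=12 entry=0x27007 [P=1 RW=1 US=1 PS=0]
  ⇒ phys 0x275D4  [2 reads]
#3 VA=0x1E17468 (r,kernel):
  L0: frame=0x19 idx=15 entry=0x2A007 [P=1 RW=1 US=1 PS=0]
  L1: frame=0x2A idx=23 entry=0x2E007 [P=1 RW=1 US=1 PS=0]
  ⇒ phys 0x2E468  [2 reads]
#4 VA=0x3A02898 (r,kernel):
  L0: frame=0x19 idx=29 entry=0x31007 [P=1 RW=1 US=1 PS=0]
  L1: frame=0x31 idx=2 entry=0x33007 [P=1 RW=1 US=1 PS=0]
  ⇒ phys 0x33898  [2 reads]
#5 VA=0xE19E83 (r,kernel):
  L0: frame=0x19 idx=7 entry=0x35007 [P=1 RW=1 US=1 PS=0]
  L1: frame=0x35 idx=25 entry=0x36007 [P=1 RW=1 US=1 PS=0]
  ⇒ phys 0x36E83  [2 reads]
#6 VA=0x2E0ED99 (r,kernel):
  L0: frame=0x19 idx=23 entry=0x3A007 [P=1 RW=1 US=1 PS=0]
  L1: frame=0x3A idx=14 entry=0x3C007 [P=1 RW=1 US=1 PS=0]
  ⇒ phys 0x3CD99  [2 reads]
#7 VA=0x2818370 (r,kernel):
  L0: frame=0x19 idx=20 entry=0x40007 [P=1 RW=1 US=1 PS=0]
  L1: frame=0x40 idx=24 entry=0x43007 [P=1 RW=1 US=1 PS=0]
  ⇒ phys 0x43370  [2 reads]

Access #1 fault: NONE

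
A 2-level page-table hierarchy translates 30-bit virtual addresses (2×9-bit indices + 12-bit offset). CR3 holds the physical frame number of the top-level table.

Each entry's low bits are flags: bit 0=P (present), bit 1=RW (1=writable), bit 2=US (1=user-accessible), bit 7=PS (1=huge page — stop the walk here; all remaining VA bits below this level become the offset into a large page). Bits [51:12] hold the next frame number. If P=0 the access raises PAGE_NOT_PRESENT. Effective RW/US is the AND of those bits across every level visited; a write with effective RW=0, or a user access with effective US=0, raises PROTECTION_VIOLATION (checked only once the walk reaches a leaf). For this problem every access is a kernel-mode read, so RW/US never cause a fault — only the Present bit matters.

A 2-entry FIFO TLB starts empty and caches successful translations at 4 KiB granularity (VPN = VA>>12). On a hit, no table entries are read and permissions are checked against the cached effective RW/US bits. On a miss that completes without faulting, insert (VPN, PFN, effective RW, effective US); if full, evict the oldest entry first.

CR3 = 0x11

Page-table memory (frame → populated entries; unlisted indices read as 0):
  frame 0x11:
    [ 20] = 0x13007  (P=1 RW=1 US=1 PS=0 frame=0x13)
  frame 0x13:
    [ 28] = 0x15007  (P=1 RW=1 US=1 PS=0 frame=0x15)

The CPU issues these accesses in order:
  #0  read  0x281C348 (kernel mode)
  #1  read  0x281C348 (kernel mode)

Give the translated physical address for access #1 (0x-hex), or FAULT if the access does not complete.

Trace:
#0 VA=0x281C348 (r,kernel):
  [0] read 0x11 idx=20: raw=0x13007 flags P=1 W=1 U=1 S=0
  [1] read 0x13 idx=28: raw=0x15007 flags P=1 W=1 U=1 S=0
  ⇒ phys 0x15348  [2 reads]
#1 VA=0x281C348 (r,kernel):
  TLB hit vpn=0x281C → PA=0x15348

Access #1 PA: 0x15348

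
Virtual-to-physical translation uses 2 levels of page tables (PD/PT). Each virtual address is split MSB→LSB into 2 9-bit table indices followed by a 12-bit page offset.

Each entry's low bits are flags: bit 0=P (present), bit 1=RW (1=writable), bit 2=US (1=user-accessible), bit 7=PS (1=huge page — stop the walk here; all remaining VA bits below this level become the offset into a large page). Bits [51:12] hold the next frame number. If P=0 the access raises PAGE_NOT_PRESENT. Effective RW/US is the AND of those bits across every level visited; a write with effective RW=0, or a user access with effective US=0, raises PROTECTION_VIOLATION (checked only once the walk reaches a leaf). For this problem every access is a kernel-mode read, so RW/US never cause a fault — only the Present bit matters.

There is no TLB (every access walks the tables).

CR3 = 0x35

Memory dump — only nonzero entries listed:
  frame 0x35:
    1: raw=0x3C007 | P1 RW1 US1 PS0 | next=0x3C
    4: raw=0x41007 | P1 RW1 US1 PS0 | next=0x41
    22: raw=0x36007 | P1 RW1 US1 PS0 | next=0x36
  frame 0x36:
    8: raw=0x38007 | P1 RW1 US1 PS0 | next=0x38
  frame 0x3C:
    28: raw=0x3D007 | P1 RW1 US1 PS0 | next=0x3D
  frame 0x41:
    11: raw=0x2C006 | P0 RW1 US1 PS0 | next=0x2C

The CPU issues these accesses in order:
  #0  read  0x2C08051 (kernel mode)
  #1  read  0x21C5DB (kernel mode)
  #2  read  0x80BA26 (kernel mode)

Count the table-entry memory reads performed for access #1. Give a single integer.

Trace:
#0 VA=0x2C08051 (r,kernel):
  L0: frame=0x35 idx=22 entry=0x36007 [P=1 RW=1 US=1 PS=0]
  L1: frame=0x36 idx=8 entry=0x38007 [P=1 RW=1 US=1 PS=0]
  ⇒ phys 0x38051  [2 reads]
#1 VA=0x21C5DB (r,kernel):
  L0: frame=0x35 idx=1 entry=0x3C007 [P=1 RW=1 US=1 PS=0]
  L1: frame=0x3C idx=28 entry=0x3D007 [P=1 RW=1 US=1 PS=0]
  ⇒ phys 0x3D5DB  [2 reads]
#2 VA=0x80BA26 (r,kernel):
  L0: frame=0x35 idx=4 entry=0x41007 [P=1 RW=1 US=1 PS=0]
  L1: frame=0x41 idx=11 entry=0x2C006 [P=0 RW=1 US=1 PS=0]
  ⇒ fault: PAGE_NOT_PRESENT  — 2 lookups

Entries read for #1: 2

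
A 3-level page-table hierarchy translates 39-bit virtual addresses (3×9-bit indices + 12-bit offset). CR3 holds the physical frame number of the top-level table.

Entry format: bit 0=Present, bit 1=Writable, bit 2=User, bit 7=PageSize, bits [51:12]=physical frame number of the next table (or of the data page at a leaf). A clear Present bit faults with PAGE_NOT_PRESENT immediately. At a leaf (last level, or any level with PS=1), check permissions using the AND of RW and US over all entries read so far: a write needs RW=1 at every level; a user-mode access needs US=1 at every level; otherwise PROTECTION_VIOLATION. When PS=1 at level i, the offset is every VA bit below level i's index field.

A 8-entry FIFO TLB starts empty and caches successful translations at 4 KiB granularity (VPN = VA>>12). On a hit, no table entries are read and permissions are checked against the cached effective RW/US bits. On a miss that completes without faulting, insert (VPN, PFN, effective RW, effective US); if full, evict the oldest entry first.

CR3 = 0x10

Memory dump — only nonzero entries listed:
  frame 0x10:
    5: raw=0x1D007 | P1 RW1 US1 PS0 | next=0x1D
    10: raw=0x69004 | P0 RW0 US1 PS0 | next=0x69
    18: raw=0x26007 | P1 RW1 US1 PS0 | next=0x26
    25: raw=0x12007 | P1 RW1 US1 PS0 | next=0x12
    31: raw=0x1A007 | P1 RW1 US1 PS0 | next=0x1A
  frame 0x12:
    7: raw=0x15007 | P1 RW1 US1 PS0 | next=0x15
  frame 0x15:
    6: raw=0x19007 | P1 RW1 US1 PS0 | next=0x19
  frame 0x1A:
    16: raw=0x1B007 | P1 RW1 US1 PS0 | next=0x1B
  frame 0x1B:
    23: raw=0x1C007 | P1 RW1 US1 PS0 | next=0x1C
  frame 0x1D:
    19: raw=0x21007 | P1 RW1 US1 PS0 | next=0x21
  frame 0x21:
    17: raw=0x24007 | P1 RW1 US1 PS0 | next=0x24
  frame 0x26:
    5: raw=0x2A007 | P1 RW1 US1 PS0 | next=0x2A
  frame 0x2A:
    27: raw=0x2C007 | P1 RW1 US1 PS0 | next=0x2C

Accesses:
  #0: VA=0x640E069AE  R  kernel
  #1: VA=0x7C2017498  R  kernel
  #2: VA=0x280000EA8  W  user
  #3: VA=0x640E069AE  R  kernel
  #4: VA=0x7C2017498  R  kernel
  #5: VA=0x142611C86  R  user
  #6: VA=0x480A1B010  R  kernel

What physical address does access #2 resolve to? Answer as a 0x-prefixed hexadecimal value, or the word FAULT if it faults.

Trace:
#0 VA=0x640E069AE (r,kernel):
  L0 @0x10[25] → 0x12007  P=1,RW=1,US=1,PS=0
  L1 @0x12[7] → 0x15007  P=1,RW=1,US=1,PS=0
  L2 @0x15[6] → 0x19007  P=1,RW=1,US=1,PS=0
  ⇒ phys 0x199AE  [3 reads]
#1 VA=0x7C2017498 (r,kernel):
  L0 @0x10[31] → 0x1A007  P=1,RW=1,US=1,PS=0
  L1 @0x1A[16] → 0x1B007  P=1,RW=1,US=1,PS=0
  L2 @0x1B[23] → 0x1C007  P=1,RW=1,US=1,PS=0
  ⇒ phys 0x1C498  [3 reads]
#2 VA=0x280000EA8 (w,user):
  L0 @0x10[10] → 0x69004  P=0,RW=0,US=1,PS=0
  ✗ PAGE_NOT_PRESENT  [1 reads]
#3 VA=0x640E069AE (r,kernel):
  TLB hit vpn=0x640E06 → PA=0x199AE
#4 VA=0x7C2017498 (r,kernel):
  TLB hit vpn=0x7C2017 → PA=0x1C498
#5 VA=0x142611C86 (r,user):
  L0 @0x10[5] → 0x1D007  P=1,RW=1,US=1,PS=0
  L1 @0x1D[19] → 0x21007  P=1,RW=1,US=1,PS=0
  L2 @0x21[17] → 0x24007  P=1,RW=1,US=1,PS=0
  ⇒ phys 0x24C86  [3 reads]
#6 VA=0x480A1B010 (r,kernel):
  L0 @0x10[18] → 0x26007  P=1,RW=1,US=1,PS=0
  L1 @0x26[5] → 0x2A007  P=1,RW=1,US=1,PS=0
  L2 @0x2A[27] → 0x2C007  P=1,RW=1,US=1,PS=0
  ⇒ phys 0x2C010  [3 reads]

Access #2 PA: FAULT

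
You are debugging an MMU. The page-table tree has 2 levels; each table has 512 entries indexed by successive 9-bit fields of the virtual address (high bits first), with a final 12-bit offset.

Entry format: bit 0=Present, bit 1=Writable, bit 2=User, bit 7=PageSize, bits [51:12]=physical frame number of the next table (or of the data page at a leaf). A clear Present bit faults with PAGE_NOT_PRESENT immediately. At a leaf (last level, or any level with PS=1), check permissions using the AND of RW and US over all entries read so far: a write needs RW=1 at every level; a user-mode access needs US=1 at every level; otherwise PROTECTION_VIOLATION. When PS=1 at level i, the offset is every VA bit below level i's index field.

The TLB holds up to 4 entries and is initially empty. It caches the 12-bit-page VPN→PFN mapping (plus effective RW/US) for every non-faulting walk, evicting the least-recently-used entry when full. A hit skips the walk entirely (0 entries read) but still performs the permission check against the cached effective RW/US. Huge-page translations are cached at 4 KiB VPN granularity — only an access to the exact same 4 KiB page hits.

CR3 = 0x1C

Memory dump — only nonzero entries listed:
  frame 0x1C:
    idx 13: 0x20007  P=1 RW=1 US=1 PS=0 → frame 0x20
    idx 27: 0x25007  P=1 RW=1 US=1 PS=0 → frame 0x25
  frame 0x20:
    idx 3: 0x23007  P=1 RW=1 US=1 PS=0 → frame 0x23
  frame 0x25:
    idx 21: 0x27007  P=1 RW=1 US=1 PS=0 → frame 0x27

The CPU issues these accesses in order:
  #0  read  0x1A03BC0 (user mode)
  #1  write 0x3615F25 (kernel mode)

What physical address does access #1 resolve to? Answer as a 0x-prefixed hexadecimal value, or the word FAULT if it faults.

Trace:
#0 VA=0x1A03BC0 (r,user):
  L0: frame=0x1C idx=13 entry=0x20007 [P=1 RW=1 US=1 PS=0]
  L1: frame=0x20 idx=3 entry=0x23007 [P=1 RW=1 US=1 PS=0]
  → PA=0x23BC0  (2 entries read)
#1 VA=0x3615F25 (w,kernel):
  L0: frame=0x1C idx=27 entry=0x25007 [P=1 RW=1 US=1 PS=0]
  L1: frame=0x25 idx=21 entry=0x27007 [P=1 RW=1 US=1 PS=0]
  → PA=0x27F25  (2 entries read)

Access #1 PA: 0x27F25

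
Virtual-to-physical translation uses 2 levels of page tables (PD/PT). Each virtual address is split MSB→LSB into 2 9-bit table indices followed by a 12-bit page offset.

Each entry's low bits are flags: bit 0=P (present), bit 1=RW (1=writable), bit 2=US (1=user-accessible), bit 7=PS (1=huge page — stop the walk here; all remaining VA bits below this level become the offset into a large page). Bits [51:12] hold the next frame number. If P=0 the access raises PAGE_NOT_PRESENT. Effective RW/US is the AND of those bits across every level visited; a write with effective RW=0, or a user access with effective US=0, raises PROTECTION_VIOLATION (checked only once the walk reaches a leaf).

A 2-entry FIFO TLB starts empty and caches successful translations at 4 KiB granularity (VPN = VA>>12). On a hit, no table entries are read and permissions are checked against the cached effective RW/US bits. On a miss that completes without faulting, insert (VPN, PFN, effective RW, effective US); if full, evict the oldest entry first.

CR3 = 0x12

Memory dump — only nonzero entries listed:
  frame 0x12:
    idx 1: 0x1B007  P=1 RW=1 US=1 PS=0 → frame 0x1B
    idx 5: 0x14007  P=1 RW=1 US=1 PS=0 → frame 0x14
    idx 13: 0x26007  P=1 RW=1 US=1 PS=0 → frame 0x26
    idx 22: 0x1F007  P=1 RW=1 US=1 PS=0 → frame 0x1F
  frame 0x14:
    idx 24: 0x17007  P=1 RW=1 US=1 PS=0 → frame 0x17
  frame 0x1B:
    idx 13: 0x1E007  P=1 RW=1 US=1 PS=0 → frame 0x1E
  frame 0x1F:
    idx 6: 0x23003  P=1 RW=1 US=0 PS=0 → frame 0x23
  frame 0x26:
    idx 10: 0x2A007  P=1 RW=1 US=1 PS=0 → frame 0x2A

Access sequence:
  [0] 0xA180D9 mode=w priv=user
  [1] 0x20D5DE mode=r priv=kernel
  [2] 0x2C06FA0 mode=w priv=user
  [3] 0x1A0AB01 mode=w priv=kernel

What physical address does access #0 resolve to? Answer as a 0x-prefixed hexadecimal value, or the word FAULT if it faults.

Per-access translation:
#0 VA=0xA180D9 (w,user):
  L0: frame=0x12 idx=5 entry=0x14007 [P=1 RW=1 US=1 PS=0]
  L1: frame=0x14 idx=24 entry=0x17007 [P=1 RW=1 US=1 PS=0]
  ✓ 0x170D9  — 2 lookups
#1 VA=0x20D5DE (r,kernel):
  L0: frame=0x12 idx=1 entry=0x1B007 [P=1 RW=1 US=1 PS=0]
  L1: frame=0x1B idx=13 entry=0x1E007 [P=1 RW=1 US=1 PS=0]
  ✓ 0x1E5DE  — 2 lookups
#2 VA=0x2C06FA0 (w,user):
  L0: frame=0x12 idx=22 entry=0x1F007 [P=1 RW=1 US=1 PS=0]
  L1: frame=0x1F idx=6 entry=0x23003 [P=1 RW=1 US=0 PS=0]
  → PROTECTION_VIOLATION  (2 entries read)
#3 VA=0x1A0AB01 (w,kernel):
  L0: frame=0x12 idx=13 entry=0x26007 [P=1 RW=1 US=1 PS=0]
  L1: frame=0x26 idx=10 entry=0x2A007 [P=1 RW=1 US=1 PS=0]
  ✓ 0x2AB01  — 2 lookups

Access #0 PA: 0x170D9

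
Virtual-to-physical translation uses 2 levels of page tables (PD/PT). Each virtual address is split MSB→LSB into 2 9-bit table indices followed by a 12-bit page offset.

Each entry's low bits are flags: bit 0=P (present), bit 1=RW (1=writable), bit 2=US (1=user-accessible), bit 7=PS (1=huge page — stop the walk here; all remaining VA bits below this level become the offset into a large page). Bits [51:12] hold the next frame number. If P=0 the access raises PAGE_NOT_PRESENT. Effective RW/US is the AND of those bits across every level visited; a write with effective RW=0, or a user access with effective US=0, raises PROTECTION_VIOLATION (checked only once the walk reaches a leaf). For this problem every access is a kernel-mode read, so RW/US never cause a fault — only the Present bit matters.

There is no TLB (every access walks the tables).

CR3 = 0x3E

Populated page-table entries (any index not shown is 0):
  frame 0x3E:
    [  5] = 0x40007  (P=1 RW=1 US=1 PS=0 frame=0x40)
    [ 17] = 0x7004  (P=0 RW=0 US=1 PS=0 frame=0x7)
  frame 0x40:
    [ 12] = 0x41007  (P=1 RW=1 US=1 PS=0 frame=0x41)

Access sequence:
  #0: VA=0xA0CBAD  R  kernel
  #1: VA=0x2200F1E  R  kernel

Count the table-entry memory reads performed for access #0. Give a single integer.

Trace:
#0 VA=0xA0CBAD (r,kernel):
  lvl0: tbl 0x3E, slot 5 ⇒ 0x40007 (P1/RW1/US1/PS0)
  lvl1: tbl 0x40, slot 12 ⇒ 0x41007 (P1/RW1/US1/PS0)
  → PA=0x41BAD  (2 entries read)
#1 VA=0x2200F1E (r,kernel):
  lvl0: tbl 0x3E, slot 17 ⇒ 0x7004 (P0/RW0/US1/PS0)
  ✗ PAGE_NOT_PRESENT  [1 reads]

Entries read for #0: 2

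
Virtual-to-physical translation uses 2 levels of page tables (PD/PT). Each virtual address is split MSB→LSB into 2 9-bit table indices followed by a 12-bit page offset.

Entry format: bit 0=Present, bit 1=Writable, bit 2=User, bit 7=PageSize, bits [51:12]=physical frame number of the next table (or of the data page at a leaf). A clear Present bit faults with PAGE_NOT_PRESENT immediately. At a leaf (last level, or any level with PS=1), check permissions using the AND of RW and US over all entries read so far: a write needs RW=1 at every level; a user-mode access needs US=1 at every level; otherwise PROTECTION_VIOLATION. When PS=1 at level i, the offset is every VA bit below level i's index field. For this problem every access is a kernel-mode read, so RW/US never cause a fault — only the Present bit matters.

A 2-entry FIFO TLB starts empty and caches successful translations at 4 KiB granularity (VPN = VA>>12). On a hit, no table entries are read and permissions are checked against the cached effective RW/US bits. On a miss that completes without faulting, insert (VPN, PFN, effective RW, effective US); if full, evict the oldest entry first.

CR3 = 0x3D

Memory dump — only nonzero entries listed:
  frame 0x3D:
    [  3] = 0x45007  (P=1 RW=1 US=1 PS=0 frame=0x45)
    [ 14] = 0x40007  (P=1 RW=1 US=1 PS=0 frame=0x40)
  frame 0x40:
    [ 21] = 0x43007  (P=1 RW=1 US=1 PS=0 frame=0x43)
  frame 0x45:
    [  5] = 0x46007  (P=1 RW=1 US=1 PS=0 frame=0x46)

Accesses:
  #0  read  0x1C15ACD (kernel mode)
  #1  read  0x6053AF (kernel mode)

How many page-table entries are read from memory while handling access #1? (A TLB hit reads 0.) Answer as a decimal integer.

Trace:
#0 VA=0x1C15ACD (r,kernel):
  [0] read 0x3D idx=14: raw=0x40007 flags P=1 W=1 U=1 S=0
  [1] read 0x40 idx=21: raw=0x43007 flags P=1 W=1 U=1 S=0
  ⇒ phys 0x43ACD  [2 reads]
#1 VA=0x6053AF (r,kernel):
  [0] read 0x3D idx=3: raw=0x45007 flags P=1 W=1 U=1 S=0
  [1] read 0x45 idx=5: raw=0x46007 flags P=1 W=1 U=1 S=0
  ⇒ phys 0x463AF  [2 reads]

Entries read for #1: 2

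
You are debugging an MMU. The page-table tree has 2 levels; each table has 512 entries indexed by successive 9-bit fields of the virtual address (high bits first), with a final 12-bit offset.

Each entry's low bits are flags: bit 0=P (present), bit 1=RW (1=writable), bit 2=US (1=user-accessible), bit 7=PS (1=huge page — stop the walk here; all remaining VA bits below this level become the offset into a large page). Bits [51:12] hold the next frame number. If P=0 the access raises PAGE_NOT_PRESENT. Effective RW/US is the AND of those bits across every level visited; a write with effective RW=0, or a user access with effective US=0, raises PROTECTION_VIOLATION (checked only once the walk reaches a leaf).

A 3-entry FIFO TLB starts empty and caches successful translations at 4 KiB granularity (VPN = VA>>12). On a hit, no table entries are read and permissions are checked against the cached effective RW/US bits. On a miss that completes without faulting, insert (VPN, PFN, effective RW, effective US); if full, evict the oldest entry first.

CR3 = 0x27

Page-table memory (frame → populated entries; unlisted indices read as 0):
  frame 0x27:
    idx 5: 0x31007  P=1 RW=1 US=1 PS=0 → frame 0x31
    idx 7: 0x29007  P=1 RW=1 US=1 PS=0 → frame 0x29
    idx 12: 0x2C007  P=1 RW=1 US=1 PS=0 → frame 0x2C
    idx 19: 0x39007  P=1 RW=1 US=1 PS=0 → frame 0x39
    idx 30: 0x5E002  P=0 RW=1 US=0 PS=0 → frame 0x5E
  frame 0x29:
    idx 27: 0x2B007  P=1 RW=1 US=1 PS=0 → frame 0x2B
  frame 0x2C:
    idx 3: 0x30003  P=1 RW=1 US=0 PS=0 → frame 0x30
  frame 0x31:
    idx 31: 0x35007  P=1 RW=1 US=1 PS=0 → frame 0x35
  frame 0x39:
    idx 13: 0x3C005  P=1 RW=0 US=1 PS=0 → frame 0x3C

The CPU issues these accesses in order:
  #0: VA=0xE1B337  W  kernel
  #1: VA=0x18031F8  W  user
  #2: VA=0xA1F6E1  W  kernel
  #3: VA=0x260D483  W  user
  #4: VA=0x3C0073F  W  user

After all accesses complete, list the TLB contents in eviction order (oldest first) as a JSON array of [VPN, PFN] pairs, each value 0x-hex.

Per-access translation:
#0 VA=0xE1B337 (w,kernel):
  lvl0: tbl 0x27, slot 7 ⇒ 0x29007 (P1/RW1/US1/PS0)
  lvl1: tbl 0x29, slot 27 ⇒ 0x2B007 (P1/RW1/US1/PS0)
  ⇒ phys 0x2B337  [2 reads]
#1 VA=0x18031F8 (w,user):
  lvl0: tbl 0x27, slot 12 ⇒ 0x2C007 (P1/RW1/US1/PS0)
  lvl1: tbl 0x2C, slot 3 ⇒ 0x30003 (P1/RW1/US0/PS0)
  → PROTECTION_VIOLATION  (2 entries read)
#2 VA=0xA1F6E1 (w,kernel):
  lvl0: tbl 0x27, slot 5 ⇒ 0x31007 (P1/RW1/US1/PS0)
  lvl1: tbl 0x31, slot 31 ⇒ 0x35007 (P1/RW1/US1/PS0)
  ⇒ phys 0x356E1  [2 reads]
#3 VA=0x260D483 (w,user):
  lvl0: tbl 0x27, slot 19 ⇒ 0x39007 (P1/RW1/US1/PS0)
  lvl1: tbl 0x39, slot 13 ⇒ 0x3C005 (P1/RW0/US1/PS0)
  → PROTECTION_VIOLATION  (2 entries read)
#4 VA=0x3C0073F (w,user):
  lvl0: tbl 0x27, slot 30 ⇒ 0x5E002 (P0/RW1/US0/PS0)
  → PAGE_NOT_PRESENT  (1 entries read)

TLB: [["0xE1B", "0x2B"], ["0xA1F", "0x35"]]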